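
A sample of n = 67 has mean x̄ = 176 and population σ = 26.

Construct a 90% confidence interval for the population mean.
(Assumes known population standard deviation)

Answer: (170.7748, 181.2252)

Derivation:
Confidence level: 90%, α = 0.1
z_0.05 = 1.645
SE = σ/√n = 26/√67 = 3.1764
Margin of error = 1.645 × 3.1764 = 5.2252
CI: x̄ ± margin = 176 ± 5.2252
CI: (170.7748, 181.2252)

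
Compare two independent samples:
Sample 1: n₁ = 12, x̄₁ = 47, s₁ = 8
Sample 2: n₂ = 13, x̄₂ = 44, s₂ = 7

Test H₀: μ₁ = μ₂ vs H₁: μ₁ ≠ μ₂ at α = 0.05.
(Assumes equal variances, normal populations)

Pooled variance: s²_p = [11×8² + 12×7²]/(23) = 56.1739
s_p = 7.4949
SE = s_p×√(1/n₁ + 1/n₂) = 7.4949×√(1/12 + 1/13) = 3.0004
t = (x̄₁ - x̄₂)/SE = (47 - 44)/3.0004 = 0.9999
df = 23, t-critical = ±2.069
Decision: fail to reject H₀

Answer: t = 0.9999, fail to reject H₀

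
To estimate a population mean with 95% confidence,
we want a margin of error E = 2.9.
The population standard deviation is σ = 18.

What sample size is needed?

Answer: n = 148

Derivation:
z_0.025 = 1.960
n = (z×σ/E)² = (1.960×18/2.9)²
n = 147.9998
Round up: n = 148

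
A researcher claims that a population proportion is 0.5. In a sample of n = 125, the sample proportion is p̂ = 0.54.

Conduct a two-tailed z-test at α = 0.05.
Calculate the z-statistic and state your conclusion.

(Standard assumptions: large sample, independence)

Answer: z = 0.8944, fail to reject H₀

Derivation:
H₀: p = 0.5, H₁: p ≠ 0.5
Standard error: SE = √(p₀(1-p₀)/n) = √(0.5×0.5/125) = 0.044721
z-statistic: z = (p̂ - p₀)/SE = (0.54 - 0.5)/0.044721 = 0.8944
Critical value: z_0.025 = ±1.960
p-value = 0.3711
Decision: fail to reject H₀ at α = 0.05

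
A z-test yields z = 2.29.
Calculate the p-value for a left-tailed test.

Answer: p-value ≈ 0.9890

Derivation:
For z = 2.29:
p = P(Z < 2.29) = Φ(2.29) = 0.9890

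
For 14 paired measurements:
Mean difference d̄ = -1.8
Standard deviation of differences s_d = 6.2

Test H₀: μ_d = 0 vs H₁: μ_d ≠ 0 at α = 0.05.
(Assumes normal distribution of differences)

df = n - 1 = 13
SE = s_d/√n = 6.2/√14 = 1.6570
t = d̄/SE = -1.8/1.6570 = -1.0863
Critical value: t_{0.025,13} = ±2.160
p-value ≈ 0.2971
Decision: fail to reject H₀

Answer: t = -1.0863, fail to reject H₀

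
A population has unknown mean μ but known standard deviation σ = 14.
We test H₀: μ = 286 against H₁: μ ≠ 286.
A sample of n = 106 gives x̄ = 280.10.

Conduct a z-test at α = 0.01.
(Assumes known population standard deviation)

Answer: z = -4.3389, reject H₀

Derivation:
Standard error: SE = σ/√n = 14/√106 = 1.3598
z-statistic: z = (x̄ - μ₀)/SE = (280.10 - 286)/1.3598 = -4.3389
Critical value: ±2.576
p-value < 0.0001
Decision: reject H₀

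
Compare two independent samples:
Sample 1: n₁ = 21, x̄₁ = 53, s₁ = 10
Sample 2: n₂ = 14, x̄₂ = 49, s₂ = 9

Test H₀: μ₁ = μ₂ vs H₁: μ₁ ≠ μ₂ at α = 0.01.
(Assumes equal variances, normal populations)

Pooled variance: s²_p = [20×10² + 13×9²]/(33) = 92.5152
s_p = 9.6185
SE = s_p×√(1/n₁ + 1/n₂) = 9.6185×√(1/21 + 1/14) = 3.3187
t = (x̄₁ - x̄₂)/SE = (53 - 49)/3.3187 = 1.2053
df = 33, t-critical = ±2.733
Decision: fail to reject H₀

Answer: t = 1.2053, fail to reject H₀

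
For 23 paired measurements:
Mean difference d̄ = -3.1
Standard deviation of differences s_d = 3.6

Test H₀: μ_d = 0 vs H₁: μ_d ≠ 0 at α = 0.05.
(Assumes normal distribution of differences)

Answer: t = -4.1295, reject H₀

Derivation:
df = n - 1 = 22
SE = s_d/√n = 3.6/√23 = 0.7507
t = d̄/SE = -3.1/0.7507 = -4.1295
Critical value: t_{0.025,22} = ±2.074
p-value ≈ 0.0004
Decision: reject H₀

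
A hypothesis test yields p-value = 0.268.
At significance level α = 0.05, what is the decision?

Answer: fail to reject H₀

Derivation:
Compare p-value to α:
0.268 ≥ 0.05
Decision: fail to reject H₀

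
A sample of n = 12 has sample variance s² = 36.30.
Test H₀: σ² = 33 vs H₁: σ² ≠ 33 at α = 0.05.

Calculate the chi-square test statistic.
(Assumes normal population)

df = n - 1 = 11
χ² = (n-1)s²/σ₀² = 11×36.30/33 = 12.1000
Critical values: χ²_{0.975,11} = 3.816, χ²_{0.025,11} = 21.920
Rejection region: χ² < 3.816 or χ² > 21.920
Decision: fail to reject H₀

Answer: χ² = 12.1000, fail to reject H₀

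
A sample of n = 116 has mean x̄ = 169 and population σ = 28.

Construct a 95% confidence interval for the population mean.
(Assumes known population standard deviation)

Answer: (163.9046, 174.0954)

Derivation:
Confidence level: 95%, α = 0.05
z_0.025 = 1.960
SE = σ/√n = 28/√116 = 2.5997
Margin of error = 1.960 × 2.5997 = 5.0954
CI: x̄ ± margin = 169 ± 5.0954
CI: (163.9046, 174.0954)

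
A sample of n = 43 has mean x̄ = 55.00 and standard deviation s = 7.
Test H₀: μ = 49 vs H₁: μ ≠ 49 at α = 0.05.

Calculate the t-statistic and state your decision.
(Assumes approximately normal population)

Answer: t = 5.6206, reject H₀

Derivation:
df = n - 1 = 42
SE = s/√n = 7/√43 = 1.0675
t = (x̄ - μ₀)/SE = (55.00 - 49)/1.0675 = 5.6206
Critical value: t_{0.025,42} = ±2.018
p-value < 0.0001
Decision: reject H₀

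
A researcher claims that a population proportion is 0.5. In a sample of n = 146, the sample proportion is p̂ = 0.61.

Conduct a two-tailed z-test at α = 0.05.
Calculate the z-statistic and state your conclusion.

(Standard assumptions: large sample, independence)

H₀: p = 0.5, H₁: p ≠ 0.5
Standard error: SE = √(p₀(1-p₀)/n) = √(0.5×0.5/146) = 0.041380
z-statistic: z = (p̂ - p₀)/SE = (0.61 - 0.5)/0.041380 = 2.6583
Critical value: z_0.025 = ±1.960
p-value = 0.0079
Decision: reject H₀ at α = 0.05

Answer: z = 2.6583, reject H₀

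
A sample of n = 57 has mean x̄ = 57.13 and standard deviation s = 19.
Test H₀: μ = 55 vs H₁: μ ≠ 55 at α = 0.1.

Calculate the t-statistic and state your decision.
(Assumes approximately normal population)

Answer: t = 0.8464, fail to reject H₀

Derivation:
df = n - 1 = 56
SE = s/√n = 19/√57 = 2.5166
t = (x̄ - μ₀)/SE = (57.13 - 55)/2.5166 = 0.8464
Critical value: t_{0.05,56} = ±1.673
p-value ≈ 0.4009
Decision: fail to reject H₀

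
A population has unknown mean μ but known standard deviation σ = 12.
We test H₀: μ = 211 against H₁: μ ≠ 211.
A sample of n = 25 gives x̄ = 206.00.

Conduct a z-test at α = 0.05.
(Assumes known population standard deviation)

Standard error: SE = σ/√n = 12/√25 = 2.4000
z-statistic: z = (x̄ - μ₀)/SE = (206.00 - 211)/2.4000 = -2.0833
Critical value: ±1.960
p-value = 0.0372
Decision: reject H₀

Answer: z = -2.0833, reject H₀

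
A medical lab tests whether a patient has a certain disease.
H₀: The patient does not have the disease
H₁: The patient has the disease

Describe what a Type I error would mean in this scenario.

Answer: Diagnosing a healthy patient as having the disease (false positive)

Derivation:
Type I error: rejecting H₀ when it is actually true (false positive).
Type II error: failing to reject H₀ when H₁ is actually true (false negative).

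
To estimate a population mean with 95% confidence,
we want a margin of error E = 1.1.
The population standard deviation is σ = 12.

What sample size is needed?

z_0.025 = 1.960
n = (z×σ/E)² = (1.960×12/1.1)²
n = 457.1821
Round up: n = 458

Answer: n = 458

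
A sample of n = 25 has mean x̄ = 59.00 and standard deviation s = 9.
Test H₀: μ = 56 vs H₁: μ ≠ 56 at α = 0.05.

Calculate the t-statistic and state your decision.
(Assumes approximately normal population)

df = n - 1 = 24
SE = s/√n = 9/√25 = 1.8000
t = (x̄ - μ₀)/SE = (59.00 - 56)/1.8000 = 1.6667
Critical value: t_{0.025,24} = ±2.064
p-value ≈ 0.1086
Decision: fail to reject H₀

Answer: t = 1.6667, fail to reject H₀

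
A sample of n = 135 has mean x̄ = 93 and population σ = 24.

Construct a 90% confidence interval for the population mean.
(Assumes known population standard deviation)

Answer: (89.6021, 96.3979)

Derivation:
Confidence level: 90%, α = 0.1
z_0.05 = 1.645
SE = σ/√n = 24/√135 = 2.0656
Margin of error = 1.645 × 2.0656 = 3.3979
CI: x̄ ± margin = 93 ± 3.3979
CI: (89.6021, 96.3979)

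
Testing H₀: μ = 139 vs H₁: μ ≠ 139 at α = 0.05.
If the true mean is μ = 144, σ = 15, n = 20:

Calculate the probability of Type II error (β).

SE = σ/√n = 15/√20 = 3.3541
Critical values: μ₀ ± z_0.025×SE = 139 ± 1.960×3.3541
Acceptance region: (132.4260, 145.5740)
Under H₁ (μ = 144): z_high = (145.5740 - 144)/3.3541 = 0.4693, z_low = (132.4260 - 144)/3.3541 = -3.4507
β = P(not reject | H₁) = Φ(0.4693) - Φ(-3.4507) ≈ 0.6803

Answer: β ≈ 0.6803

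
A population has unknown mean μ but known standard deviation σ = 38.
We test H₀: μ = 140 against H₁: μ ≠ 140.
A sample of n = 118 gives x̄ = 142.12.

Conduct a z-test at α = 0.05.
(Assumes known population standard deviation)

Standard error: SE = σ/√n = 38/√118 = 3.4982
z-statistic: z = (x̄ - μ₀)/SE = (142.12 - 140)/3.4982 = 0.6060
Critical value: ±1.960
p-value = 0.5445
Decision: fail to reject H₀

Answer: z = 0.6060, fail to reject H₀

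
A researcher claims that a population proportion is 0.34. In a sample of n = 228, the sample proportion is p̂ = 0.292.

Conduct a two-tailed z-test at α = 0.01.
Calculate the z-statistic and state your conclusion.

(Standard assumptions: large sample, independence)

Answer: z = -1.5300, fail to reject H₀

Derivation:
H₀: p = 0.34, H₁: p ≠ 0.34
Standard error: SE = √(p₀(1-p₀)/n) = √(0.34×0.66/228) = 0.031372
z-statistic: z = (p̂ - p₀)/SE = (0.292 - 0.34)/0.031372 = -1.5300
Critical value: z_0.005 = ±2.576
p-value = 0.1260
Decision: fail to reject H₀ at α = 0.01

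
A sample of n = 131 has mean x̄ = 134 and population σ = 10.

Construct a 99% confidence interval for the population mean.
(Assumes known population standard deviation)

Confidence level: 99%, α = 0.01
z_0.005 = 2.576
SE = σ/√n = 10/√131 = 0.8737
Margin of error = 2.576 × 0.8737 = 2.2507
CI: x̄ ± margin = 134 ± 2.2507
CI: (131.7493, 136.2507)

Answer: (131.7493, 136.2507)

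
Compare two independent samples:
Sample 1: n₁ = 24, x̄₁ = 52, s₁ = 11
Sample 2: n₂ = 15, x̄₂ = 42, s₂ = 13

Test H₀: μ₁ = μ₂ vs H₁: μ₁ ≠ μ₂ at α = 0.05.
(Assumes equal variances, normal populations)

Answer: t = 2.5755, reject H₀

Derivation:
Pooled variance: s²_p = [23×11² + 14×13²]/(37) = 139.1622
s_p = 11.7967
SE = s_p×√(1/n₁ + 1/n₂) = 11.7967×√(1/24 + 1/15) = 3.8828
t = (x̄₁ - x̄₂)/SE = (52 - 42)/3.8828 = 2.5755
df = 37, t-critical = ±2.026
Decision: reject H₀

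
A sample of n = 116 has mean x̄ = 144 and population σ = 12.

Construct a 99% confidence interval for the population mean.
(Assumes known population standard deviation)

Confidence level: 99%, α = 0.01
z_0.005 = 2.576
SE = σ/√n = 12/√116 = 1.1142
Margin of error = 2.576 × 1.1142 = 2.8702
CI: x̄ ± margin = 144 ± 2.8702
CI: (141.1298, 146.8702)

Answer: (141.1298, 146.8702)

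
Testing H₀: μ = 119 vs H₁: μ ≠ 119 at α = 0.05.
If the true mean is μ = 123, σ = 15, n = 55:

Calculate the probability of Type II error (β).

Answer: β ≈ 0.4929

Derivation:
SE = σ/√n = 15/√55 = 2.0226
Critical values: μ₀ ± z_0.025×SE = 119 ± 1.960×2.0226
Acceptance region: (115.0357, 122.9643)
Under H₁ (μ = 123): z_high = (122.9643 - 123)/2.0226 = -0.0177, z_low = (115.0357 - 123)/2.0226 = -3.9377
β = P(not reject | H₁) = Φ(-0.0177) - Φ(-3.9377) ≈ 0.4929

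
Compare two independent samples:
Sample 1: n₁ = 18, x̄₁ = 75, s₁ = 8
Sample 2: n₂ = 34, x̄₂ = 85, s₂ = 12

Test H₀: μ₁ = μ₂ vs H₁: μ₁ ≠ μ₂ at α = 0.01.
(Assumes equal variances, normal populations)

Pooled variance: s²_p = [17×8² + 33×12²]/(50) = 116.8000
s_p = 10.8074
SE = s_p×√(1/n₁ + 1/n₂) = 10.8074×√(1/18 + 1/34) = 3.1503
t = (x̄₁ - x̄₂)/SE = (75 - 85)/3.1503 = -3.1743
df = 50, t-critical = ±2.678
Decision: reject H₀

Answer: t = -3.1743, reject H₀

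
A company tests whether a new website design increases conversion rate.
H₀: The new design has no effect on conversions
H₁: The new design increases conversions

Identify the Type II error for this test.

Type I error (α): Rejecting H₀ when H₀ is true
Type II error (β): Failing to reject H₀ when H₁ is true

Answer: Keeping the old design when the new one would have increased conversions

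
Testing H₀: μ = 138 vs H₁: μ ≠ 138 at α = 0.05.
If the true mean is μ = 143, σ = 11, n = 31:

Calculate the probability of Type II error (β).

SE = σ/√n = 11/√31 = 1.9757
Critical values: μ₀ ± z_0.025×SE = 138 ± 1.960×1.9757
Acceptance region: (134.1276, 141.8724)
Under H₁ (μ = 143): z_high = (141.8724 - 143)/1.9757 = -0.5707, z_low = (134.1276 - 143)/1.9757 = -4.4908
β = P(not reject | H₁) = Φ(-0.5707) - Φ(-4.4908) ≈ 0.2841

Answer: β ≈ 0.2841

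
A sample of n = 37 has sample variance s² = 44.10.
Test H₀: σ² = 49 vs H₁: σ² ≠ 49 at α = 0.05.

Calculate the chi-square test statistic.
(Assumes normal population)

Answer: χ² = 32.4000, fail to reject H₀

Derivation:
df = n - 1 = 36
χ² = (n-1)s²/σ₀² = 36×44.10/49 = 32.4000
Critical values: χ²_{0.975,36} = 21.336, χ²_{0.025,36} = 54.437
Rejection region: χ² < 21.336 or χ² > 54.437
Decision: fail to reject H₀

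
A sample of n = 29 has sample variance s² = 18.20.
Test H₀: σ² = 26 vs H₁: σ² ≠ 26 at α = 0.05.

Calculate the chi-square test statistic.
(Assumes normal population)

df = n - 1 = 28
χ² = (n-1)s²/σ₀² = 28×18.20/26 = 19.6000
Critical values: χ²_{0.975,28} = 15.308, χ²_{0.025,28} = 44.461
Rejection region: χ² < 15.308 or χ² > 44.461
Decision: fail to reject H₀

Answer: χ² = 19.6000, fail to reject H₀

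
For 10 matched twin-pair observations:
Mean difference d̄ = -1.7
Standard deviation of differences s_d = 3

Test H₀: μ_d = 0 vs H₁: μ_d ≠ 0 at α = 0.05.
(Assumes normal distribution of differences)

df = n - 1 = 9
SE = s_d/√n = 3/√10 = 0.9487
t = d̄/SE = -1.7/0.9487 = -1.7919
Critical value: t_{0.025,9} = ±2.262
p-value ≈ 0.1067
Decision: fail to reject H₀

Answer: t = -1.7919, fail to reject H₀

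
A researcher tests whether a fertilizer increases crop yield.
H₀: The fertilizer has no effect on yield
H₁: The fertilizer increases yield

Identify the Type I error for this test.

Answer: Concluding the fertilizer works when it doesn't

Derivation:
Type I error: rejecting H₀ when it is actually true (false positive).
Type II error: failing to reject H₀ when H₁ is actually true (false negative).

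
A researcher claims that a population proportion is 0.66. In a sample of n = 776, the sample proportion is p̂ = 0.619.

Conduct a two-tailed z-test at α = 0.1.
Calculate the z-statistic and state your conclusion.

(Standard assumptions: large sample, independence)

Answer: z = -2.4111, reject H₀

Derivation:
H₀: p = 0.66, H₁: p ≠ 0.66
Standard error: SE = √(p₀(1-p₀)/n) = √(0.66×0.34/776) = 0.017005
z-statistic: z = (p̂ - p₀)/SE = (0.619 - 0.66)/0.017005 = -2.4111
Critical value: z_0.05 = ±1.645
p-value = 0.0159
Decision: reject H₀ at α = 0.1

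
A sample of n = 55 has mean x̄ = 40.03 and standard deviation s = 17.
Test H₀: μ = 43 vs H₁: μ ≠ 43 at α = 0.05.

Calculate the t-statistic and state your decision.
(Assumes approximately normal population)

Answer: t = -1.2956, fail to reject H₀

Derivation:
df = n - 1 = 54
SE = s/√n = 17/√55 = 2.2923
t = (x̄ - μ₀)/SE = (40.03 - 43)/2.2923 = -1.2956
Critical value: t_{0.025,54} = ±2.005
p-value ≈ 0.2006
Decision: fail to reject H₀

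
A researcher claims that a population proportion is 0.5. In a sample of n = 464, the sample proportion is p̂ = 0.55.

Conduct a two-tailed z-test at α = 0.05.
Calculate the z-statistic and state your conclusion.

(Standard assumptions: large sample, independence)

Answer: z = 2.1541, reject H₀

Derivation:
H₀: p = 0.5, H₁: p ≠ 0.5
Standard error: SE = √(p₀(1-p₀)/n) = √(0.5×0.5/464) = 0.023212
z-statistic: z = (p̂ - p₀)/SE = (0.55 - 0.5)/0.023212 = 2.1541
Critical value: z_0.025 = ±1.960
p-value = 0.0312
Decision: reject H₀ at α = 0.05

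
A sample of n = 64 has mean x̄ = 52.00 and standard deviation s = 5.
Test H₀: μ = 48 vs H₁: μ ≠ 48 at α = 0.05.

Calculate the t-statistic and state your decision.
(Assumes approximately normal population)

Answer: t = 6.4000, reject H₀

Derivation:
df = n - 1 = 63
SE = s/√n = 5/√64 = 0.6250
t = (x̄ - μ₀)/SE = (52.00 - 48)/0.6250 = 6.4000
Critical value: t_{0.025,63} = ±1.998
p-value < 0.0001
Decision: reject H₀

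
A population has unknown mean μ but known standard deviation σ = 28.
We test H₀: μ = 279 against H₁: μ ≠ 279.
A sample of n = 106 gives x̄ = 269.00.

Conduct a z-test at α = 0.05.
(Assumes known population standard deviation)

Standard error: SE = σ/√n = 28/√106 = 2.7196
z-statistic: z = (x̄ - μ₀)/SE = (269.00 - 279)/2.7196 = -3.6770
Critical value: ±1.960
p-value = 0.0002
Decision: reject H₀

Answer: z = -3.6770, reject H₀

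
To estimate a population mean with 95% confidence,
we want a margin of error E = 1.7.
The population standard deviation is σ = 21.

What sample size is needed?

Answer: n = 587

Derivation:
z_0.025 = 1.960
n = (z×σ/E)² = (1.960×21/1.7)²
n = 586.2096
Round up: n = 587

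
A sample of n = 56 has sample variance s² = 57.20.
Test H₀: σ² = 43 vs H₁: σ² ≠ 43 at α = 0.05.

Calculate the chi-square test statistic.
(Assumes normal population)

Answer: χ² = 73.1628, fail to reject H₀

Derivation:
df = n - 1 = 55
χ² = (n-1)s²/σ₀² = 55×57.20/43 = 73.1628
Critical values: χ²_{0.975,55} = 36.398, χ²_{0.025,55} = 77.380
Rejection region: χ² < 36.398 or χ² > 77.380
Decision: fail to reject H₀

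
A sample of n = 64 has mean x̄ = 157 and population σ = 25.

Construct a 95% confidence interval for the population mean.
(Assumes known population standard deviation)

Confidence level: 95%, α = 0.05
z_0.025 = 1.960
SE = σ/√n = 25/√64 = 3.1250
Margin of error = 1.960 × 3.1250 = 6.1250
CI: x̄ ± margin = 157 ± 6.1250
CI: (150.8750, 163.1250)

Answer: (150.8750, 163.1250)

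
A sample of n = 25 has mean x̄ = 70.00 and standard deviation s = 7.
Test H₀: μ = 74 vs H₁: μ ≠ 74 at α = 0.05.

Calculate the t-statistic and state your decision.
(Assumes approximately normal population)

df = n - 1 = 24
SE = s/√n = 7/√25 = 1.4000
t = (x̄ - μ₀)/SE = (70.00 - 74)/1.4000 = -2.8571
Critical value: t_{0.025,24} = ±2.064
p-value ≈ 0.0087
Decision: reject H₀

Answer: t = -2.8571, reject H₀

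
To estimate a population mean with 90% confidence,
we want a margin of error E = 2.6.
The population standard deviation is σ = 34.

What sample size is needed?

z_0.05 = 1.645
n = (z×σ/E)² = (1.645×34/2.6)²
n = 462.7463
Round up: n = 463

Answer: n = 463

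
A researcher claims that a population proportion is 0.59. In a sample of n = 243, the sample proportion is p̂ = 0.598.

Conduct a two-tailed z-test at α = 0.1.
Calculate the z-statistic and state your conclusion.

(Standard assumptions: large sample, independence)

Answer: z = 0.2536, fail to reject H₀

Derivation:
H₀: p = 0.59, H₁: p ≠ 0.59
Standard error: SE = √(p₀(1-p₀)/n) = √(0.59×0.41/243) = 0.031551
z-statistic: z = (p̂ - p₀)/SE = (0.598 - 0.59)/0.031551 = 0.2536
Critical value: z_0.05 = ±1.645
p-value = 0.7998
Decision: fail to reject H₀ at α = 0.1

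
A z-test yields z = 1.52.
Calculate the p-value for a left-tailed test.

For z = 1.52:
p = P(Z < 1.52) = Φ(1.52) = 0.9357

Answer: p-value ≈ 0.9357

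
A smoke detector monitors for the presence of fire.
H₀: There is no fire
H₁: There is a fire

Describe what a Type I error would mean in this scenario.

Answer: The alarm sounds when there is no fire (false alarm)

Derivation:
Type I error (α): Rejecting H₀ when H₀ is true
Type II error (β): Failing to reject H₀ when H₁ is true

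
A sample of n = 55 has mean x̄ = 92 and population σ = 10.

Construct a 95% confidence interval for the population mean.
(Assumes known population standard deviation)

Answer: (89.3571, 94.6429)

Derivation:
Confidence level: 95%, α = 0.05
z_0.025 = 1.960
SE = σ/√n = 10/√55 = 1.3484
Margin of error = 1.960 × 1.3484 = 2.6429
CI: x̄ ± margin = 92 ± 2.6429
CI: (89.3571, 94.6429)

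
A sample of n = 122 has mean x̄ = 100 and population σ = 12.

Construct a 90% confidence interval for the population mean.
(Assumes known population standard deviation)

Confidence level: 90%, α = 0.1
z_0.05 = 1.645
SE = σ/√n = 12/√122 = 1.0864
Margin of error = 1.645 × 1.0864 = 1.7871
CI: x̄ ± margin = 100 ± 1.7871
CI: (98.2129, 101.7871)

Answer: (98.2129, 101.7871)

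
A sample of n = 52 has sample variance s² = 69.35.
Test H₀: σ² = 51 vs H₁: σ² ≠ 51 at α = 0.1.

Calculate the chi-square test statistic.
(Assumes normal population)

Answer: χ² = 69.3500, reject H₀

Derivation:
df = n - 1 = 51
χ² = (n-1)s²/σ₀² = 51×69.35/51 = 69.3500
Critical values: χ²_{0.95,51} = 35.600, χ²_{0.05,51} = 68.669
Rejection region: χ² < 35.600 or χ² > 68.669
Decision: reject H₀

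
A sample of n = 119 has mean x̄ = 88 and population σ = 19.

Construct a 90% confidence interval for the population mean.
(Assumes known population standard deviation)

Answer: (85.1349, 90.8651)

Derivation:
Confidence level: 90%, α = 0.1
z_0.05 = 1.645
SE = σ/√n = 19/√119 = 1.7417
Margin of error = 1.645 × 1.7417 = 2.8651
CI: x̄ ± margin = 88 ± 2.8651
CI: (85.1349, 90.8651)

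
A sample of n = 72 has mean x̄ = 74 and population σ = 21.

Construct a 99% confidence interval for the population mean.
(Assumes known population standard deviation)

Answer: (67.6247, 80.3753)

Derivation:
Confidence level: 99%, α = 0.01
z_0.005 = 2.576
SE = σ/√n = 21/√72 = 2.4749
Margin of error = 2.576 × 2.4749 = 6.3753
CI: x̄ ± margin = 74 ± 6.3753
CI: (67.6247, 80.3753)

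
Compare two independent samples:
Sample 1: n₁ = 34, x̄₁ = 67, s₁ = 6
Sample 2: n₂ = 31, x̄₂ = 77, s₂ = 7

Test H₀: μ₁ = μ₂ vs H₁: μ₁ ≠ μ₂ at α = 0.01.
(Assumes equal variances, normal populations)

Answer: t = -6.1996, reject H₀

Derivation:
Pooled variance: s²_p = [33×6² + 30×7²]/(63) = 42.1905
s_p = 6.4954
SE = s_p×√(1/n₁ + 1/n₂) = 6.4954×√(1/34 + 1/31) = 1.6130
t = (x̄₁ - x̄₂)/SE = (67 - 77)/1.6130 = -6.1996
df = 63, t-critical = ±2.656
Decision: reject H₀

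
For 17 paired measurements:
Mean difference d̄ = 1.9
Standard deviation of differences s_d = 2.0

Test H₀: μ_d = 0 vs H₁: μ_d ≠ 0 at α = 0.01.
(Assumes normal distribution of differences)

df = n - 1 = 16
SE = s_d/√n = 2.0/√17 = 0.4851
t = d̄/SE = 1.9/0.4851 = 3.9167
Critical value: t_{0.005,16} = ±2.921
p-value ≈ 0.0012
Decision: reject H₀

Answer: t = 3.9167, reject H₀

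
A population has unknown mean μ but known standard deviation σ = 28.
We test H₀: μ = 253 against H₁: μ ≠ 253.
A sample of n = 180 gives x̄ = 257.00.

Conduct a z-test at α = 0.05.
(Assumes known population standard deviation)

Answer: z = 1.9166, fail to reject H₀

Derivation:
Standard error: SE = σ/√n = 28/√180 = 2.0870
z-statistic: z = (x̄ - μ₀)/SE = (257.00 - 253)/2.0870 = 1.9166
Critical value: ±1.960
p-value = 0.0553
Decision: fail to reject H₀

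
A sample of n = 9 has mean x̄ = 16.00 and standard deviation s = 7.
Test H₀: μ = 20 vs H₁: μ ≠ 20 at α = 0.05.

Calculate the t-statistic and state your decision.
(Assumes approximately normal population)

df = n - 1 = 8
SE = s/√n = 7/√9 = 2.3333
t = (x̄ - μ₀)/SE = (16.00 - 20)/2.3333 = -1.7143
Critical value: t_{0.025,8} = ±2.306
p-value ≈ 0.1248
Decision: fail to reject H₀

Answer: t = -1.7143, fail to reject H₀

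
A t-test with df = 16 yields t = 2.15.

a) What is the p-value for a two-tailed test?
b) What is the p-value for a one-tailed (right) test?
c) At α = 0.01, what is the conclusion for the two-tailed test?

Using t-distribution with df = 16:
a) Two-tailed: p = 2×P(T > 2.15) = 0.0472
b) One-tailed: p = P(T > 2.15) = 0.0236
c) 0.0472 ≥ 0.01, fail to reject H₀

Answer: a) 0.0472, b) 0.0236, c) fail to reject H₀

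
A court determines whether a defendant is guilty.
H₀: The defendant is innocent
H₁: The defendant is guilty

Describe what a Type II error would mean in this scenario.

A Type I error (probability α) occurs when we reject a true H₀.
A Type II error (probability β) occurs when we fail to reject a false H₀.

Answer: Acquitting a guilty person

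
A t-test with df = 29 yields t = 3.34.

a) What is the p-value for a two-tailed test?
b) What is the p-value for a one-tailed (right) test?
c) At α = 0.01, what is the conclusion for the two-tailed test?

Answer: a) 0.0023, b) 0.0012, c) reject H₀

Derivation:
Using t-distribution with df = 29:
a) Two-tailed: p = 2×P(T > 3.34) = 0.0023
b) One-tailed: p = P(T > 3.34) = 0.0012
c) 0.0023 < 0.01, reject H₀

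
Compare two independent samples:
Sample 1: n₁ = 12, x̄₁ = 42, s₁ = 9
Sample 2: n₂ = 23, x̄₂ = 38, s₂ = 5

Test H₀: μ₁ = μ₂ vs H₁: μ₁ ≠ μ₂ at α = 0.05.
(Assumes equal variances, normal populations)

Answer: t = 1.6998, fail to reject H₀

Derivation:
Pooled variance: s²_p = [11×9² + 22×5²]/(33) = 43.6667
s_p = 6.6081
SE = s_p×√(1/n₁ + 1/n₂) = 6.6081×√(1/12 + 1/23) = 2.3532
t = (x̄₁ - x̄₂)/SE = (42 - 38)/2.3532 = 1.6998
df = 33, t-critical = ±2.035
Decision: fail to reject H₀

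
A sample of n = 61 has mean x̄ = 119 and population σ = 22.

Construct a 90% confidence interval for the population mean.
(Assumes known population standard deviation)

Confidence level: 90%, α = 0.1
z_0.05 = 1.645
SE = σ/√n = 22/√61 = 2.8168
Margin of error = 1.645 × 2.8168 = 4.6336
CI: x̄ ± margin = 119 ± 4.6336
CI: (114.3664, 123.6336)

Answer: (114.3664, 123.6336)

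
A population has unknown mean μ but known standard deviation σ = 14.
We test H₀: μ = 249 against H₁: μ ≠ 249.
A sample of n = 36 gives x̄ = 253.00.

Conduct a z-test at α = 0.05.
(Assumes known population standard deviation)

Answer: z = 1.7143, fail to reject H₀

Derivation:
Standard error: SE = σ/√n = 14/√36 = 2.3333
z-statistic: z = (x̄ - μ₀)/SE = (253.00 - 249)/2.3333 = 1.7143
Critical value: ±1.960
p-value = 0.0865
Decision: fail to reject H₀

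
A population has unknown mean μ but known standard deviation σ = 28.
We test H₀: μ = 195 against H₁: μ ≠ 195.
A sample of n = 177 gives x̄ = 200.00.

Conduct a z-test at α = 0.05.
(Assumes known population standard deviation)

Standard error: SE = σ/√n = 28/√177 = 2.1046
z-statistic: z = (x̄ - μ₀)/SE = (200.00 - 195)/2.1046 = 2.3757
Critical value: ±1.960
p-value = 0.0175
Decision: reject H₀

Answer: z = 2.3757, reject H₀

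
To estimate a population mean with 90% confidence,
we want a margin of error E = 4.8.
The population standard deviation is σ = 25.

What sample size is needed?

Answer: n = 74

Derivation:
z_0.05 = 1.645
n = (z×σ/E)² = (1.645×25/4.8)²
n = 73.4056
Round up: n = 74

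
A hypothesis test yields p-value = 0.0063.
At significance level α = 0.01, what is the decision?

Answer: reject H₀

Derivation:
Compare p-value to α:
0.0063 < 0.01
Decision: reject H₀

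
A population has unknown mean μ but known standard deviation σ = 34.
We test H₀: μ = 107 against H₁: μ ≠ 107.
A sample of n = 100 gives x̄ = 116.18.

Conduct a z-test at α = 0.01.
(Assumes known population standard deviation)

Standard error: SE = σ/√n = 34/√100 = 3.4000
z-statistic: z = (x̄ - μ₀)/SE = (116.18 - 107)/3.4000 = 2.7000
Critical value: ±2.576
p-value = 0.0069
Decision: reject H₀

Answer: z = 2.7000, reject H₀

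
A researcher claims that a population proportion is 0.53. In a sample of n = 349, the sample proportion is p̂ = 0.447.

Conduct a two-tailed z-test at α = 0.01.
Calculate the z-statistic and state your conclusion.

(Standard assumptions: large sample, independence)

Answer: z = -3.1068, reject H₀

Derivation:
H₀: p = 0.53, H₁: p ≠ 0.53
Standard error: SE = √(p₀(1-p₀)/n) = √(0.53×0.47/349) = 0.026716
z-statistic: z = (p̂ - p₀)/SE = (0.447 - 0.53)/0.026716 = -3.1068
Critical value: z_0.005 = ±2.576
p-value = 0.0019
Decision: reject H₀ at α = 0.01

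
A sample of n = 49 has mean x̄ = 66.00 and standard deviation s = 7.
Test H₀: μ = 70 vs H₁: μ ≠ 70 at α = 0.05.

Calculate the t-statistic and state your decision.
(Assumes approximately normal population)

df = n - 1 = 48
SE = s/√n = 7/√49 = 1.0000
t = (x̄ - μ₀)/SE = (66.00 - 70)/1.0000 = -4.0000
Critical value: t_{0.025,48} = ±2.011
p-value ≈ 0.0002
Decision: reject H₀

Answer: t = -4.0000, reject H₀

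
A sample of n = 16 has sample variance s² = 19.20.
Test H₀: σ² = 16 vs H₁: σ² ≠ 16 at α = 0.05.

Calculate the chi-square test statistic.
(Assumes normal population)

Answer: χ² = 18.0000, fail to reject H₀

Derivation:
df = n - 1 = 15
χ² = (n-1)s²/σ₀² = 15×19.20/16 = 18.0000
Critical values: χ²_{0.975,15} = 6.262, χ²_{0.025,15} = 27.488
Rejection region: χ² < 6.262 or χ² > 27.488
Decision: fail to reject H₀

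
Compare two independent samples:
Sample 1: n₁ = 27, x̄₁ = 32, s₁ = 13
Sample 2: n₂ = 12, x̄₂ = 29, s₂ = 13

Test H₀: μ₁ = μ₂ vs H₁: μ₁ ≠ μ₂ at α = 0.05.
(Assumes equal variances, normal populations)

Pooled variance: s²_p = [26×13² + 11×13²]/(37) = 169.0000
s_p = 13.0000
SE = s_p×√(1/n₁ + 1/n₂) = 13.0000×√(1/27 + 1/12) = 4.5103
t = (x̄₁ - x̄₂)/SE = (32 - 29)/4.5103 = 0.6651
df = 37, t-critical = ±2.026
Decision: fail to reject H₀

Answer: t = 0.6651, fail to reject H₀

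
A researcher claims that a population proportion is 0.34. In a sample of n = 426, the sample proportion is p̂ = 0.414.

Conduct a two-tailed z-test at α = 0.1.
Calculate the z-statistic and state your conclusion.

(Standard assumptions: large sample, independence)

H₀: p = 0.34, H₁: p ≠ 0.34
Standard error: SE = √(p₀(1-p₀)/n) = √(0.34×0.66/426) = 0.022951
z-statistic: z = (p̂ - p₀)/SE = (0.414 - 0.34)/0.022951 = 3.2243
Critical value: z_0.05 = ±1.645
p-value = 0.0013
Decision: reject H₀ at α = 0.1

Answer: z = 3.2243, reject H₀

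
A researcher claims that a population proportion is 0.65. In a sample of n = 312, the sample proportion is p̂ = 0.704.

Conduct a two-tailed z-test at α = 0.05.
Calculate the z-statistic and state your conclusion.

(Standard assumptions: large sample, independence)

H₀: p = 0.65, H₁: p ≠ 0.65
Standard error: SE = √(p₀(1-p₀)/n) = √(0.65×0.35/312) = 0.027003
z-statistic: z = (p̂ - p₀)/SE = (0.704 - 0.65)/0.027003 = 1.9998
Critical value: z_0.025 = ±1.960
p-value = 0.0455
Decision: reject H₀ at α = 0.05

Answer: z = 1.9998, reject H₀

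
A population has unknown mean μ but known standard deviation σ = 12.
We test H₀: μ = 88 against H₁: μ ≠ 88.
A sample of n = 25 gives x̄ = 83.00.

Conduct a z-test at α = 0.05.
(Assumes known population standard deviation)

Answer: z = -2.0833, reject H₀

Derivation:
Standard error: SE = σ/√n = 12/√25 = 2.4000
z-statistic: z = (x̄ - μ₀)/SE = (83.00 - 88)/2.4000 = -2.0833
Critical value: ±1.960
p-value = 0.0372
Decision: reject H₀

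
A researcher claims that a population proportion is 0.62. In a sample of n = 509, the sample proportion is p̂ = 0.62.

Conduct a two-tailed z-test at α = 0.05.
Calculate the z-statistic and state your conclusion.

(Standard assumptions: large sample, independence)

H₀: p = 0.62, H₁: p ≠ 0.62
Standard error: SE = √(p₀(1-p₀)/n) = √(0.62×0.38/509) = 0.021514
z-statistic: z = (p̂ - p₀)/SE = (0.62 - 0.62)/0.021514 = 0.0000
Critical value: z_0.025 = ±1.960
p-value = 1.0000
Decision: fail to reject H₀ at α = 0.05

Answer: z = 0.0000, fail to reject H₀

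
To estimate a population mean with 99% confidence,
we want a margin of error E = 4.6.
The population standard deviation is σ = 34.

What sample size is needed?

Answer: n = 363

Derivation:
z_0.005 = 2.576
n = (z×σ/E)² = (2.576×34/4.6)²
n = 362.5216
Round up: n = 363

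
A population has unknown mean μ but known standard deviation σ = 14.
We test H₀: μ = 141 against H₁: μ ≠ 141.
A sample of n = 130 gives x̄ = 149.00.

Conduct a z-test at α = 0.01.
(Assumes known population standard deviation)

Answer: z = 6.5152, reject H₀

Derivation:
Standard error: SE = σ/√n = 14/√130 = 1.2279
z-statistic: z = (x̄ - μ₀)/SE = (149.00 - 141)/1.2279 = 6.5152
Critical value: ±2.576
p-value < 0.0001
Decision: reject H₀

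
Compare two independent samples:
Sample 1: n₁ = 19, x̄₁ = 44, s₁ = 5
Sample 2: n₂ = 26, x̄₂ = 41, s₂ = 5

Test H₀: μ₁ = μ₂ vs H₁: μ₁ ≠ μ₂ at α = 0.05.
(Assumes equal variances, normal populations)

Answer: t = 1.9879, fail to reject H₀

Derivation:
Pooled variance: s²_p = [18×5² + 25×5²]/(43) = 25.0000
s_p = 5.0000
SE = s_p×√(1/n₁ + 1/n₂) = 5.0000×√(1/19 + 1/26) = 1.5091
t = (x̄₁ - x̄₂)/SE = (44 - 41)/1.5091 = 1.9879
df = 43, t-critical = ±2.017
Decision: fail to reject H₀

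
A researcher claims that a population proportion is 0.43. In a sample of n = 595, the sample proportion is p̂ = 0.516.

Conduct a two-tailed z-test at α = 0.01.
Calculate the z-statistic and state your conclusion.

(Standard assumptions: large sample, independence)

H₀: p = 0.43, H₁: p ≠ 0.43
Standard error: SE = √(p₀(1-p₀)/n) = √(0.43×0.57/595) = 0.020296
z-statistic: z = (p̂ - p₀)/SE = (0.516 - 0.43)/0.020296 = 4.2373
Critical value: z_0.005 = ±2.576
p-value < 0.0001
Decision: reject H₀ at α = 0.01

Answer: z = 4.2373, reject H₀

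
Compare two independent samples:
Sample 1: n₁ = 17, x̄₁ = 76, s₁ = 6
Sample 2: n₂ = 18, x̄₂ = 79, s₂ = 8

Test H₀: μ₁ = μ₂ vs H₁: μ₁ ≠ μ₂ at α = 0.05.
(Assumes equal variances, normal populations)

Answer: t = -1.2492, fail to reject H₀

Derivation:
Pooled variance: s²_p = [16×6² + 17×8²]/(33) = 50.4242
s_p = 7.1010
SE = s_p×√(1/n₁ + 1/n₂) = 7.1010×√(1/17 + 1/18) = 2.4016
t = (x̄₁ - x̄₂)/SE = (76 - 79)/2.4016 = -1.2492
df = 33, t-critical = ±2.035
Decision: fail to reject H₀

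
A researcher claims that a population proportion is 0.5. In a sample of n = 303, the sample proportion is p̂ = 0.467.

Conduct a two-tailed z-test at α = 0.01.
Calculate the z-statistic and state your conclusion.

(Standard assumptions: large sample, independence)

H₀: p = 0.5, H₁: p ≠ 0.5
Standard error: SE = √(p₀(1-p₀)/n) = √(0.5×0.5/303) = 0.028724
z-statistic: z = (p̂ - p₀)/SE = (0.467 - 0.5)/0.028724 = -1.1489
Critical value: z_0.005 = ±2.576
p-value = 0.2506
Decision: fail to reject H₀ at α = 0.01

Answer: z = -1.1489, fail to reject H₀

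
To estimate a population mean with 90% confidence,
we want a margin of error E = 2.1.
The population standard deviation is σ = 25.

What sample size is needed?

z_0.05 = 1.645
n = (z×σ/E)² = (1.645×25/2.1)²
n = 383.5069
Round up: n = 384

Answer: n = 384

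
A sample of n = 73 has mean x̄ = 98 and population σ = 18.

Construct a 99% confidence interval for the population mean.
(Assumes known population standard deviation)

Confidence level: 99%, α = 0.01
z_0.005 = 2.576
SE = σ/√n = 18/√73 = 2.1067
Margin of error = 2.576 × 2.1067 = 5.4269
CI: x̄ ± margin = 98 ± 5.4269
CI: (92.5731, 103.4269)

Answer: (92.5731, 103.4269)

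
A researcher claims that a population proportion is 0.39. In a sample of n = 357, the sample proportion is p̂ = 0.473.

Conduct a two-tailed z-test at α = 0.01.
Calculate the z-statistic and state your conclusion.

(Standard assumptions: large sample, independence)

Answer: z = 3.2153, reject H₀

Derivation:
H₀: p = 0.39, H₁: p ≠ 0.39
Standard error: SE = √(p₀(1-p₀)/n) = √(0.39×0.61/357) = 0.025814
z-statistic: z = (p̂ - p₀)/SE = (0.473 - 0.39)/0.025814 = 3.2153
Critical value: z_0.005 = ±2.576
p-value = 0.0013
Decision: reject H₀ at α = 0.01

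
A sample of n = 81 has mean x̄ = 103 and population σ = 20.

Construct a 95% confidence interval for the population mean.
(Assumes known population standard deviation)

Answer: (98.6445, 107.3555)

Derivation:
Confidence level: 95%, α = 0.05
z_0.025 = 1.960
SE = σ/√n = 20/√81 = 2.2222
Margin of error = 1.960 × 2.2222 = 4.3555
CI: x̄ ± margin = 103 ± 4.3555
CI: (98.6445, 107.3555)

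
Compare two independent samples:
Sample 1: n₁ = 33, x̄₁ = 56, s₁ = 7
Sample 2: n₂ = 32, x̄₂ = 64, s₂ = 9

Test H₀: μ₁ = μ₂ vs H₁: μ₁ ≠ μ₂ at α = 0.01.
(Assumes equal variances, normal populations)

Answer: t = -4.0074, reject H₀

Derivation:
Pooled variance: s²_p = [32×7² + 31×9²]/(63) = 64.7460
s_p = 8.0465
SE = s_p×√(1/n₁ + 1/n₂) = 8.0465×√(1/33 + 1/32) = 1.9963
t = (x̄₁ - x̄₂)/SE = (56 - 64)/1.9963 = -4.0074
df = 63, t-critical = ±2.656
Decision: reject H₀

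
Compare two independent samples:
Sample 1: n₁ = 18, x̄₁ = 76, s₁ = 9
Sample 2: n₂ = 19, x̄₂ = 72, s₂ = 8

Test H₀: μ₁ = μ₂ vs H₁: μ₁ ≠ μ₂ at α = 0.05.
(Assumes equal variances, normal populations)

Answer: t = 1.4307, fail to reject H₀

Derivation:
Pooled variance: s²_p = [17×9² + 18×8²]/(35) = 72.2571
s_p = 8.5004
SE = s_p×√(1/n₁ + 1/n₂) = 8.5004×√(1/18 + 1/19) = 2.7959
t = (x̄₁ - x̄₂)/SE = (76 - 72)/2.7959 = 1.4307
df = 35, t-critical = ±2.030
Decision: fail to reject H₀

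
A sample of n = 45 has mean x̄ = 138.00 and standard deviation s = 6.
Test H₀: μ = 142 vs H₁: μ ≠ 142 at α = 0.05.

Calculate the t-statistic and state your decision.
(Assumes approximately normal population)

df = n - 1 = 44
SE = s/√n = 6/√45 = 0.8944
t = (x̄ - μ₀)/SE = (138.00 - 142)/0.8944 = -4.4723
Critical value: t_{0.025,44} = ±2.015
p-value ≈ 0.0001
Decision: reject H₀

Answer: t = -4.4723, reject H₀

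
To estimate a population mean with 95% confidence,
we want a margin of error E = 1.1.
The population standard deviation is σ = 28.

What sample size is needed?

z_0.025 = 1.960
n = (z×σ/E)² = (1.960×28/1.1)²
n = 2489.1028
Round up: n = 2490

Answer: n = 2490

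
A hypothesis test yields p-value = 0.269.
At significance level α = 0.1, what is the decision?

Answer: fail to reject H₀

Derivation:
Compare p-value to α:
0.269 ≥ 0.1
Decision: fail to reject H₀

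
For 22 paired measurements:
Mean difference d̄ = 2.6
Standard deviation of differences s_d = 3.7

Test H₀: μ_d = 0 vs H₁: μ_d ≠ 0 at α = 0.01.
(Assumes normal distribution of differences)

Answer: t = 3.2961, reject H₀

Derivation:
df = n - 1 = 21
SE = s_d/√n = 3.7/√22 = 0.7888
t = d̄/SE = 2.6/0.7888 = 3.2961
Critical value: t_{0.005,21} = ±2.831
p-value ≈ 0.0034
Decision: reject H₀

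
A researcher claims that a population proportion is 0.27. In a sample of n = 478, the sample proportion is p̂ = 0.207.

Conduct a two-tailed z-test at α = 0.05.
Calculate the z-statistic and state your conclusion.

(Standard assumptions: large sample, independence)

Answer: z = -3.1025, reject H₀

Derivation:
H₀: p = 0.27, H₁: p ≠ 0.27
Standard error: SE = √(p₀(1-p₀)/n) = √(0.27×0.73/478) = 0.020306
z-statistic: z = (p̂ - p₀)/SE = (0.207 - 0.27)/0.020306 = -3.1025
Critical value: z_0.025 = ±1.960
p-value = 0.0019
Decision: reject H₀ at α = 0.05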